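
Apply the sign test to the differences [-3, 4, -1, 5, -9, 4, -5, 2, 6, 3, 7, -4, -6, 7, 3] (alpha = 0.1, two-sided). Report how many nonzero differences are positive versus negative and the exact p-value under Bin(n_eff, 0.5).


Step 1: Discard zero differences. Original n = 15; n_eff = number of nonzero differences = 15.
Nonzero differences (with sign): -3, +4, -1, +5, -9, +4, -5, +2, +6, +3, +7, -4, -6, +7, +3
Step 2: Count signs: positive = 9, negative = 6.
Step 3: Under H0: P(positive) = 0.5, so the number of positives S ~ Bin(15, 0.5).
Step 4: Two-sided exact p-value = sum of Bin(15,0.5) probabilities at or below the observed probability = 0.607239.
Step 5: alpha = 0.1. fail to reject H0.

n_eff = 15, pos = 9, neg = 6, p = 0.607239, fail to reject H0.


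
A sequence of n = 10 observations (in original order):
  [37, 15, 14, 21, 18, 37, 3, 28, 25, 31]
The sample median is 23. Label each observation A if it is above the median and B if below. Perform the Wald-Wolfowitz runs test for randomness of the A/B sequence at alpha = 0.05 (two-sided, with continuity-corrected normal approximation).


Step 1: Compute median = 23; label A = above, B = below.
Labels in order: ABBBBABAAA  (n_A = 5, n_B = 5)
Step 2: Count runs R = 5.
Step 3: Under H0 (random ordering), E[R] = 2*n_A*n_B/(n_A+n_B) + 1 = 2*5*5/10 + 1 = 6.0000.
        Var[R] = 2*n_A*n_B*(2*n_A*n_B - n_A - n_B) / ((n_A+n_B)^2 * (n_A+n_B-1)) = 2000/900 = 2.2222.
        SD[R] = 1.4907.
Step 4: Continuity-corrected z = (R + 0.5 - E[R]) / SD[R] = (5 + 0.5 - 6.0000) / 1.4907 = -0.3354.
Step 5: Two-sided p-value via normal approximation = 2*(1 - Phi(|z|)) = 0.737316.
Step 6: alpha = 0.05. fail to reject H0.

R = 5, z = -0.3354, p = 0.737316, fail to reject H0.


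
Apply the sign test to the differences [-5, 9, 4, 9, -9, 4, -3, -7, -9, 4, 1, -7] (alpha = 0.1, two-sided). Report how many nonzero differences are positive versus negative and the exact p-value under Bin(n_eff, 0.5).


Step 1: Discard zero differences. Original n = 12; n_eff = number of nonzero differences = 12.
Nonzero differences (with sign): -5, +9, +4, +9, -9, +4, -3, -7, -9, +4, +1, -7
Step 2: Count signs: positive = 6, negative = 6.
Step 3: Under H0: P(positive) = 0.5, so the number of positives S ~ Bin(12, 0.5).
Step 4: Two-sided exact p-value = sum of Bin(12,0.5) probabilities at or below the observed probability = 1.000000.
Step 5: alpha = 0.1. fail to reject H0.

n_eff = 12, pos = 6, neg = 6, p = 1.000000, fail to reject H0.


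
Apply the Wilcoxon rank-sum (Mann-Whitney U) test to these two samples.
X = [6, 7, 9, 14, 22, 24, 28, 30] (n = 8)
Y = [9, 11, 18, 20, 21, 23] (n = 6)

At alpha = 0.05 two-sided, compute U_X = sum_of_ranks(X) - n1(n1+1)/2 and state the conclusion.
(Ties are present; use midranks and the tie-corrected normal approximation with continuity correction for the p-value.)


Step 1: Combine and sort all 14 observations; assign midranks.
sorted (value, group): (6,X), (7,X), (9,X), (9,Y), (11,Y), (14,X), (18,Y), (20,Y), (21,Y), (22,X), (23,Y), (24,X), (28,X), (30,X)
ranks: 6->1, 7->2, 9->3.5, 9->3.5, 11->5, 14->6, 18->7, 20->8, 21->9, 22->10, 23->11, 24->12, 28->13, 30->14
Step 2: Rank sum for X: R1 = 1 + 2 + 3.5 + 6 + 10 + 12 + 13 + 14 = 61.5.
Step 3: U_X = R1 - n1(n1+1)/2 = 61.5 - 8*9/2 = 61.5 - 36 = 25.5.
       U_Y = n1*n2 - U_X = 48 - 25.5 = 22.5.
Step 4: Ties are present, so use the tie-corrected normal approximation (with continuity correction) for the p-value.
Step 5: p-value = 0.897167; compare to alpha = 0.05. fail to reject H0.

U_X = 25.5, p = 0.897167, fail to reject H0 at alpha = 0.05.


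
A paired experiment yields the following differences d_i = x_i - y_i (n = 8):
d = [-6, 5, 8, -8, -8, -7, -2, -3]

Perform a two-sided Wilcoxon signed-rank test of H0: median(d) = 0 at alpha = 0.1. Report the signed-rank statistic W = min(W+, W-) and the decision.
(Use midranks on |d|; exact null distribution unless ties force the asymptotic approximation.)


Step 1: Drop any zero differences (none here) and take |d_i|.
|d| = [6, 5, 8, 8, 8, 7, 2, 3]
Step 2: Midrank |d_i| (ties get averaged ranks).
ranks: |6|->4, |5|->3, |8|->7, |8|->7, |8|->7, |7|->5, |2|->1, |3|->2
Step 3: Attach original signs; sum ranks with positive sign and with negative sign.
W+ = 3 + 7 = 10
W- = 4 + 7 + 7 + 5 + 1 + 2 = 26
(Check: W+ + W- = 36 should equal n(n+1)/2 = 36.)
Step 4: Test statistic W = min(W+, W-) = 10.
Step 5: Ties in |d|, so use the tie-corrected normal approximation.
        E[W] = n(n+1)/4 = 8*9/4 = 18.
        Tie groups: |d|=8 (t=3); sum(t^3 - t) = 24.
        Var[W] = n(n+1)(2n+1)/24 - sum(t^3-t)/48 = 1224/24 - 24/48 = 50.5.
        z = (W - E[W]) / sqrt(Var[W]) = (10 - 18) / 7.1063 = -1.1258.
        Two-sided p = 2*Phi(z) = 0.260269.
Step 6: alpha = 0.1. fail to reject H0.

W+ = 10, W- = 26, W = min = 10, p = 0.260269, fail to reject H0.


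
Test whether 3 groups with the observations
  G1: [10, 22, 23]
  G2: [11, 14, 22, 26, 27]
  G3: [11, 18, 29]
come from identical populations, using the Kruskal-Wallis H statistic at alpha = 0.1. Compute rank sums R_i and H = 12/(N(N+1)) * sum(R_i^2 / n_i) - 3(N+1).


Step 1: Combine all N = 11 observations and assign midranks.
sorted (value, group, rank): (10,G1,1), (11,G2,2.5), (11,G3,2.5), (14,G2,4), (18,G3,5), (22,G1,6.5), (22,G2,6.5), (23,G1,8), (26,G2,9), (27,G2,10), (29,G3,11)
Step 2: Sum ranks within each group.
R_1 = 15.5 (n_1 = 3)
R_2 = 32 (n_2 = 5)
R_3 = 18.5 (n_3 = 3)
Step 3: H = 12/(N(N+1)) * sum(R_i^2/n_i) - 3(N+1)
     = 12/(11*12) * (15.5^2/3 + 32^2/5 + 18.5^2/3) - 3*12
     = 0.090909 * 398.967 - 36
     = 0.269697.
Step 4: Ties present; correction factor C = 1 - 12/(11^3 - 11) = 0.990909. Corrected H = 0.269697 / 0.990909 = 0.272171.
Step 5: Under H0, H ~ chi^2(2); p-value = 0.872768.
Step 6: alpha = 0.1. fail to reject H0.

H = 0.2722, df = 2, p = 0.872768, fail to reject H0.


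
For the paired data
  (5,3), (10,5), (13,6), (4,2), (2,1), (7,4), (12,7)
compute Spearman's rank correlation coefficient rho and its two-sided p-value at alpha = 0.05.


Step 1: Rank x and y separately (midranks; no ties here).
rank(x): 5->3, 10->5, 13->7, 4->2, 2->1, 7->4, 12->6
rank(y): 3->3, 5->5, 6->6, 2->2, 1->1, 4->4, 7->7
Step 2: d_i = R_x(i) - R_y(i); compute d_i^2.
  (3-3)^2=0, (5-5)^2=0, (7-6)^2=1, (2-2)^2=0, (1-1)^2=0, (4-4)^2=0, (6-7)^2=1
sum(d^2) = 2.
Step 3: rho = 1 - 6*2 / (7*(7^2 - 1)) = 1 - 12/336 = 0.964286.
Step 4: Under H0, t = rho * sqrt((n-2)/(1-rho^2)) = 8.1408 ~ t(5).
Step 5: Two-sided p-value from the t-distribution with 5 df = 0.000454.
Step 6: alpha = 0.05. reject H0.

rho = 0.9643, p = 0.000454, reject H0 at alpha = 0.05.


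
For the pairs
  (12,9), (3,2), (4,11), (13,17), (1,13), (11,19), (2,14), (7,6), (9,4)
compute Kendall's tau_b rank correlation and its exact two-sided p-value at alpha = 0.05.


Step 1: Enumerate the 36 unordered pairs (i,j) with i<j and classify each by sign(x_j-x_i) * sign(y_j-y_i).
  (1,2):dx=-9,dy=-7->C; (1,3):dx=-8,dy=+2->D; (1,4):dx=+1,dy=+8->C; (1,5):dx=-11,dy=+4->D
  (1,6):dx=-1,dy=+10->D; (1,7):dx=-10,dy=+5->D; (1,8):dx=-5,dy=-3->C; (1,9):dx=-3,dy=-5->C
  (2,3):dx=+1,dy=+9->C; (2,4):dx=+10,dy=+15->C; (2,5):dx=-2,dy=+11->D; (2,6):dx=+8,dy=+17->C
  (2,7):dx=-1,dy=+12->D; (2,8):dx=+4,dy=+4->C; (2,9):dx=+6,dy=+2->C; (3,4):dx=+9,dy=+6->C
  (3,5):dx=-3,dy=+2->D; (3,6):dx=+7,dy=+8->C; (3,7):dx=-2,dy=+3->D; (3,8):dx=+3,dy=-5->D
  (3,9):dx=+5,dy=-7->D; (4,5):dx=-12,dy=-4->C; (4,6):dx=-2,dy=+2->D; (4,7):dx=-11,dy=-3->C
  (4,8):dx=-6,dy=-11->C; (4,9):dx=-4,dy=-13->C; (5,6):dx=+10,dy=+6->C; (5,7):dx=+1,dy=+1->C
  (5,8):dx=+6,dy=-7->D; (5,9):dx=+8,dy=-9->D; (6,7):dx=-9,dy=-5->C; (6,8):dx=-4,dy=-13->C
  (6,9):dx=-2,dy=-15->C; (7,8):dx=+5,dy=-8->D; (7,9):dx=+7,dy=-10->D; (8,9):dx=+2,dy=-2->D
Step 2: C = 20, D = 16, total pairs = 36.
Step 3: tau = (C - D)/(n(n-1)/2) = (20 - 16)/36 = 0.111111.
Step 4: Exact two-sided p-value (enumerate n! = 362880 permutations of y under H0): p = 0.761414.
Step 5: alpha = 0.05. fail to reject H0.

tau_b = 0.1111 (C=20, D=16), p = 0.761414, fail to reject H0.


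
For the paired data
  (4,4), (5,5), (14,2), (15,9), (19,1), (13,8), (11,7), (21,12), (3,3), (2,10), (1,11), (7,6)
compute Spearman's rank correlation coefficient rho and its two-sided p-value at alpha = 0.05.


Step 1: Rank x and y separately (midranks; no ties here).
rank(x): 4->4, 5->5, 14->9, 15->10, 19->11, 13->8, 11->7, 21->12, 3->3, 2->2, 1->1, 7->6
rank(y): 4->4, 5->5, 2->2, 9->9, 1->1, 8->8, 7->7, 12->12, 3->3, 10->10, 11->11, 6->6
Step 2: d_i = R_x(i) - R_y(i); compute d_i^2.
  (4-4)^2=0, (5-5)^2=0, (9-2)^2=49, (10-9)^2=1, (11-1)^2=100, (8-8)^2=0, (7-7)^2=0, (12-12)^2=0, (3-3)^2=0, (2-10)^2=64, (1-11)^2=100, (6-6)^2=0
sum(d^2) = 314.
Step 3: rho = 1 - 6*314 / (12*(12^2 - 1)) = 1 - 1884/1716 = -0.097902.
Step 4: Under H0, t = rho * sqrt((n-2)/(1-rho^2)) = -0.3111 ~ t(10).
Step 5: Two-sided p-value from the t-distribution with 10 df = 0.762122.
Step 6: alpha = 0.05. fail to reject H0.

rho = -0.0979, p = 0.762122, fail to reject H0 at alpha = 0.05.


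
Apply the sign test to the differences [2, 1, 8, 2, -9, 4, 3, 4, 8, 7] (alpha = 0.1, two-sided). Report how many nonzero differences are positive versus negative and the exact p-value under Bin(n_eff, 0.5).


Step 1: Discard zero differences. Original n = 10; n_eff = number of nonzero differences = 10.
Nonzero differences (with sign): +2, +1, +8, +2, -9, +4, +3, +4, +8, +7
Step 2: Count signs: positive = 9, negative = 1.
Step 3: Under H0: P(positive) = 0.5, so the number of positives S ~ Bin(10, 0.5).
Step 4: Two-sided exact p-value = sum of Bin(10,0.5) probabilities at or below the observed probability = 0.021484.
Step 5: alpha = 0.1. reject H0.

n_eff = 10, pos = 9, neg = 1, p = 0.021484, reject H0.


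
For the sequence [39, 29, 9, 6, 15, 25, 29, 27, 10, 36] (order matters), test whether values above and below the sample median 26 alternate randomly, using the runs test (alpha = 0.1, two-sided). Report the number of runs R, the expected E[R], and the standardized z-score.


Step 1: Compute median = 26; label A = above, B = below.
Labels in order: AABBBBAABA  (n_A = 5, n_B = 5)
Step 2: Count runs R = 5.
Step 3: Under H0 (random ordering), E[R] = 2*n_A*n_B/(n_A+n_B) + 1 = 2*5*5/10 + 1 = 6.0000.
        Var[R] = 2*n_A*n_B*(2*n_A*n_B - n_A - n_B) / ((n_A+n_B)^2 * (n_A+n_B-1)) = 2000/900 = 2.2222.
        SD[R] = 1.4907.
Step 4: Continuity-corrected z = (R + 0.5 - E[R]) / SD[R] = (5 + 0.5 - 6.0000) / 1.4907 = -0.3354.
Step 5: Two-sided p-value via normal approximation = 2*(1 - Phi(|z|)) = 0.737316.
Step 6: alpha = 0.1. fail to reject H0.

R = 5, z = -0.3354, p = 0.737316, fail to reject H0.


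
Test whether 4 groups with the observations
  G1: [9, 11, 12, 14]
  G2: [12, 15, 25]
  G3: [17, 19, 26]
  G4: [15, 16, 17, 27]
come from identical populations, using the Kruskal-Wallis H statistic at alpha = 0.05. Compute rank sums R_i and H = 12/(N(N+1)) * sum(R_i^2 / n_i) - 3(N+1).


Step 1: Combine all N = 14 observations and assign midranks.
sorted (value, group, rank): (9,G1,1), (11,G1,2), (12,G1,3.5), (12,G2,3.5), (14,G1,5), (15,G2,6.5), (15,G4,6.5), (16,G4,8), (17,G3,9.5), (17,G4,9.5), (19,G3,11), (25,G2,12), (26,G3,13), (27,G4,14)
Step 2: Sum ranks within each group.
R_1 = 11.5 (n_1 = 4)
R_2 = 22 (n_2 = 3)
R_3 = 33.5 (n_3 = 3)
R_4 = 38 (n_4 = 4)
Step 3: H = 12/(N(N+1)) * sum(R_i^2/n_i) - 3(N+1)
     = 12/(14*15) * (11.5^2/4 + 22^2/3 + 33.5^2/3 + 38^2/4) - 3*15
     = 0.057143 * 929.479 - 45
     = 8.113095.
Step 4: Ties present; correction factor C = 1 - 18/(14^3 - 14) = 0.993407. Corrected H = 8.113095 / 0.993407 = 8.166943.
Step 5: Under H0, H ~ chi^2(3); p-value = 0.042685.
Step 6: alpha = 0.05. reject H0.

H = 8.1669, df = 3, p = 0.042685, reject H0.


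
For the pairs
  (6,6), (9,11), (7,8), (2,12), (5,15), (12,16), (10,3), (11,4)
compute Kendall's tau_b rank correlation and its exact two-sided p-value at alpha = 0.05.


Step 1: Enumerate the 28 unordered pairs (i,j) with i<j and classify each by sign(x_j-x_i) * sign(y_j-y_i).
  (1,2):dx=+3,dy=+5->C; (1,3):dx=+1,dy=+2->C; (1,4):dx=-4,dy=+6->D; (1,5):dx=-1,dy=+9->D
  (1,6):dx=+6,dy=+10->C; (1,7):dx=+4,dy=-3->D; (1,8):dx=+5,dy=-2->D; (2,3):dx=-2,dy=-3->C
  (2,4):dx=-7,dy=+1->D; (2,5):dx=-4,dy=+4->D; (2,6):dx=+3,dy=+5->C; (2,7):dx=+1,dy=-8->D
  (2,8):dx=+2,dy=-7->D; (3,4):dx=-5,dy=+4->D; (3,5):dx=-2,dy=+7->D; (3,6):dx=+5,dy=+8->C
  (3,7):dx=+3,dy=-5->D; (3,8):dx=+4,dy=-4->D; (4,5):dx=+3,dy=+3->C; (4,6):dx=+10,dy=+4->C
  (4,7):dx=+8,dy=-9->D; (4,8):dx=+9,dy=-8->D; (5,6):dx=+7,dy=+1->C; (5,7):dx=+5,dy=-12->D
  (5,8):dx=+6,dy=-11->D; (6,7):dx=-2,dy=-13->C; (6,8):dx=-1,dy=-12->C; (7,8):dx=+1,dy=+1->C
Step 2: C = 12, D = 16, total pairs = 28.
Step 3: tau = (C - D)/(n(n-1)/2) = (12 - 16)/28 = -0.142857.
Step 4: Exact two-sided p-value (enumerate n! = 40320 permutations of y under H0): p = 0.719544.
Step 5: alpha = 0.05. fail to reject H0.

tau_b = -0.1429 (C=12, D=16), p = 0.719544, fail to reject H0.


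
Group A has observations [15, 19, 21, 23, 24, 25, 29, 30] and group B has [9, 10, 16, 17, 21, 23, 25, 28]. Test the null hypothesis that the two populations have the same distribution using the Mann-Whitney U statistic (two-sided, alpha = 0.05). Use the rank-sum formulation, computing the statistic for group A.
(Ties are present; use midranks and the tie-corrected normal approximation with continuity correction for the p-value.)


Step 1: Combine and sort all 16 observations; assign midranks.
sorted (value, group): (9,Y), (10,Y), (15,X), (16,Y), (17,Y), (19,X), (21,X), (21,Y), (23,X), (23,Y), (24,X), (25,X), (25,Y), (28,Y), (29,X), (30,X)
ranks: 9->1, 10->2, 15->3, 16->4, 17->5, 19->6, 21->7.5, 21->7.5, 23->9.5, 23->9.5, 24->11, 25->12.5, 25->12.5, 28->14, 29->15, 30->16
Step 2: Rank sum for X: R1 = 3 + 6 + 7.5 + 9.5 + 11 + 12.5 + 15 + 16 = 80.5.
Step 3: U_X = R1 - n1(n1+1)/2 = 80.5 - 8*9/2 = 80.5 - 36 = 44.5.
       U_Y = n1*n2 - U_X = 64 - 44.5 = 19.5.
Step 4: Ties are present, so use the tie-corrected normal approximation (with continuity correction) for the p-value.
Step 5: p-value = 0.206574; compare to alpha = 0.05. fail to reject H0.

U_X = 44.5, p = 0.206574, fail to reject H0 at alpha = 0.05.


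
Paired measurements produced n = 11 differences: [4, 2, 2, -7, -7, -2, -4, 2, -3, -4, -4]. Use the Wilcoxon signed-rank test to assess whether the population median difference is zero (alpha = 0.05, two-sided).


Step 1: Drop any zero differences (none here) and take |d_i|.
|d| = [4, 2, 2, 7, 7, 2, 4, 2, 3, 4, 4]
Step 2: Midrank |d_i| (ties get averaged ranks).
ranks: |4|->7.5, |2|->2.5, |2|->2.5, |7|->10.5, |7|->10.5, |2|->2.5, |4|->7.5, |2|->2.5, |3|->5, |4|->7.5, |4|->7.5
Step 3: Attach original signs; sum ranks with positive sign and with negative sign.
W+ = 7.5 + 2.5 + 2.5 + 2.5 = 15
W- = 10.5 + 10.5 + 2.5 + 7.5 + 5 + 7.5 + 7.5 = 51
(Check: W+ + W- = 66 should equal n(n+1)/2 = 66.)
Step 4: Test statistic W = min(W+, W-) = 15.
Step 5: Ties in |d|, so use the tie-corrected normal approximation.
        E[W] = n(n+1)/4 = 11*12/4 = 33.
        Tie groups: |d|=2 (t=4), |d|=4 (t=4), |d|=7 (t=2); sum(t^3 - t) = 126.
        Var[W] = n(n+1)(2n+1)/24 - sum(t^3-t)/48 = 3036/24 - 126/48 = 123.875.
        z = (W - E[W]) / sqrt(Var[W]) = (15 - 33) / 11.1299 = -1.6173.
        Two-sided p = 2*Phi(z) = 0.105822.
Step 6: alpha = 0.05. fail to reject H0.

W+ = 15, W- = 51, W = min = 15, p = 0.105822, fail to reject H0.


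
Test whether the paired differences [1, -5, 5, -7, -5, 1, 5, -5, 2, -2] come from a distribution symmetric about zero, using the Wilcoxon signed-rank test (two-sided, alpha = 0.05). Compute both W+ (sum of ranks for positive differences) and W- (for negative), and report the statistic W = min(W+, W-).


Step 1: Drop any zero differences (none here) and take |d_i|.
|d| = [1, 5, 5, 7, 5, 1, 5, 5, 2, 2]
Step 2: Midrank |d_i| (ties get averaged ranks).
ranks: |1|->1.5, |5|->7, |5|->7, |7|->10, |5|->7, |1|->1.5, |5|->7, |5|->7, |2|->3.5, |2|->3.5
Step 3: Attach original signs; sum ranks with positive sign and with negative sign.
W+ = 1.5 + 7 + 1.5 + 7 + 3.5 = 20.5
W- = 7 + 10 + 7 + 7 + 3.5 = 34.5
(Check: W+ + W- = 55 should equal n(n+1)/2 = 55.)
Step 4: Test statistic W = min(W+, W-) = 20.5.
Step 5: Ties in |d|, so use the tie-corrected normal approximation.
        E[W] = n(n+1)/4 = 10*11/4 = 27.5.
        Tie groups: |d|=1 (t=2), |d|=2 (t=2), |d|=5 (t=5); sum(t^3 - t) = 132.
        Var[W] = n(n+1)(2n+1)/24 - sum(t^3-t)/48 = 2310/24 - 132/48 = 93.5.
        z = (W - E[W]) / sqrt(Var[W]) = (20.5 - 27.5) / 9.6695 = -0.7239.
        Two-sided p = 2*Phi(z) = 0.469113.
Step 6: alpha = 0.05. fail to reject H0.

W+ = 20.5, W- = 34.5, W = min = 20.5, p = 0.469113, fail to reject H0.


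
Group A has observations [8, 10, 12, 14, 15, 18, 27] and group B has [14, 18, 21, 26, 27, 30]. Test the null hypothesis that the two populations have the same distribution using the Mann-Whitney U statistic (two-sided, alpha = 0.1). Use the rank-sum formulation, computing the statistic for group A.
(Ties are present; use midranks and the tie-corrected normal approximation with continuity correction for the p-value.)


Step 1: Combine and sort all 13 observations; assign midranks.
sorted (value, group): (8,X), (10,X), (12,X), (14,X), (14,Y), (15,X), (18,X), (18,Y), (21,Y), (26,Y), (27,X), (27,Y), (30,Y)
ranks: 8->1, 10->2, 12->3, 14->4.5, 14->4.5, 15->6, 18->7.5, 18->7.5, 21->9, 26->10, 27->11.5, 27->11.5, 30->13
Step 2: Rank sum for X: R1 = 1 + 2 + 3 + 4.5 + 6 + 7.5 + 11.5 = 35.5.
Step 3: U_X = R1 - n1(n1+1)/2 = 35.5 - 7*8/2 = 35.5 - 28 = 7.5.
       U_Y = n1*n2 - U_X = 42 - 7.5 = 34.5.
Step 4: Ties are present, so use the tie-corrected normal approximation (with continuity correction) for the p-value.
Step 5: p-value = 0.062203; compare to alpha = 0.1. reject H0.

U_X = 7.5, p = 0.062203, reject H0 at alpha = 0.1.


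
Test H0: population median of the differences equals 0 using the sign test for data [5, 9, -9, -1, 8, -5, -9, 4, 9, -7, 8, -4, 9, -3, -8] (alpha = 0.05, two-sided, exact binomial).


Step 1: Discard zero differences. Original n = 15; n_eff = number of nonzero differences = 15.
Nonzero differences (with sign): +5, +9, -9, -1, +8, -5, -9, +4, +9, -7, +8, -4, +9, -3, -8
Step 2: Count signs: positive = 7, negative = 8.
Step 3: Under H0: P(positive) = 0.5, so the number of positives S ~ Bin(15, 0.5).
Step 4: Two-sided exact p-value = sum of Bin(15,0.5) probabilities at or below the observed probability = 1.000000.
Step 5: alpha = 0.05. fail to reject H0.

n_eff = 15, pos = 7, neg = 8, p = 1.000000, fail to reject H0.


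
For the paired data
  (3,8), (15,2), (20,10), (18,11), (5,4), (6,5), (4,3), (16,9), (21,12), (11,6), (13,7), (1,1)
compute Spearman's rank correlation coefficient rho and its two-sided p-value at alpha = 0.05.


Step 1: Rank x and y separately (midranks; no ties here).
rank(x): 3->2, 15->8, 20->11, 18->10, 5->4, 6->5, 4->3, 16->9, 21->12, 11->6, 13->7, 1->1
rank(y): 8->8, 2->2, 10->10, 11->11, 4->4, 5->5, 3->3, 9->9, 12->12, 6->6, 7->7, 1->1
Step 2: d_i = R_x(i) - R_y(i); compute d_i^2.
  (2-8)^2=36, (8-2)^2=36, (11-10)^2=1, (10-11)^2=1, (4-4)^2=0, (5-5)^2=0, (3-3)^2=0, (9-9)^2=0, (12-12)^2=0, (6-6)^2=0, (7-7)^2=0, (1-1)^2=0
sum(d^2) = 74.
Step 3: rho = 1 - 6*74 / (12*(12^2 - 1)) = 1 - 444/1716 = 0.741259.
Step 4: Under H0, t = rho * sqrt((n-2)/(1-rho^2)) = 3.4923 ~ t(10).
Step 5: Two-sided p-value from the t-distribution with 10 df = 0.005801.
Step 6: alpha = 0.05. reject H0.

rho = 0.7413, p = 0.005801, reject H0 at alpha = 0.05.


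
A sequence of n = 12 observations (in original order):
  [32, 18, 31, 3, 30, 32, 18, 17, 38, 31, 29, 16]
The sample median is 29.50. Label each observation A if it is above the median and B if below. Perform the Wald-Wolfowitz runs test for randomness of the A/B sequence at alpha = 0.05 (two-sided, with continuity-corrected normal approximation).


Step 1: Compute median = 29.50; label A = above, B = below.
Labels in order: ABABAABBAABB  (n_A = 6, n_B = 6)
Step 2: Count runs R = 8.
Step 3: Under H0 (random ordering), E[R] = 2*n_A*n_B/(n_A+n_B) + 1 = 2*6*6/12 + 1 = 7.0000.
        Var[R] = 2*n_A*n_B*(2*n_A*n_B - n_A - n_B) / ((n_A+n_B)^2 * (n_A+n_B-1)) = 4320/1584 = 2.7273.
        SD[R] = 1.6514.
Step 4: Continuity-corrected z = (R - 0.5 - E[R]) / SD[R] = (8 - 0.5 - 7.0000) / 1.6514 = 0.3028.
Step 5: Two-sided p-value via normal approximation = 2*(1 - Phi(|z|)) = 0.762069.
Step 6: alpha = 0.05. fail to reject H0.

R = 8, z = 0.3028, p = 0.762069, fail to reject H0.


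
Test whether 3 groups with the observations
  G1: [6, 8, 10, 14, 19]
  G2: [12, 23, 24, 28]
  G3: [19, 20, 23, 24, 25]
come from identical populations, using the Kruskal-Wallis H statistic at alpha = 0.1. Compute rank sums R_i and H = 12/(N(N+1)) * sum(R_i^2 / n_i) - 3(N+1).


Step 1: Combine all N = 14 observations and assign midranks.
sorted (value, group, rank): (6,G1,1), (8,G1,2), (10,G1,3), (12,G2,4), (14,G1,5), (19,G1,6.5), (19,G3,6.5), (20,G3,8), (23,G2,9.5), (23,G3,9.5), (24,G2,11.5), (24,G3,11.5), (25,G3,13), (28,G2,14)
Step 2: Sum ranks within each group.
R_1 = 17.5 (n_1 = 5)
R_2 = 39 (n_2 = 4)
R_3 = 48.5 (n_3 = 5)
Step 3: H = 12/(N(N+1)) * sum(R_i^2/n_i) - 3(N+1)
     = 12/(14*15) * (17.5^2/5 + 39^2/4 + 48.5^2/5) - 3*15
     = 0.057143 * 911.95 - 45
     = 7.111429.
Step 4: Ties present; correction factor C = 1 - 18/(14^3 - 14) = 0.993407. Corrected H = 7.111429 / 0.993407 = 7.158628.
Step 5: Under H0, H ~ chi^2(2); p-value = 0.027895.
Step 6: alpha = 0.1. reject H0.

H = 7.1586, df = 2, p = 0.027895, reject H0.


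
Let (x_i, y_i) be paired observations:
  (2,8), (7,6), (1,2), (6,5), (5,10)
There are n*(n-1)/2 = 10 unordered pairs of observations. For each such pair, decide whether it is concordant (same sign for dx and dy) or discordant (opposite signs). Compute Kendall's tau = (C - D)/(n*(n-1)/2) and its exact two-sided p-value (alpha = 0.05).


Step 1: Enumerate the 10 unordered pairs (i,j) with i<j and classify each by sign(x_j-x_i) * sign(y_j-y_i).
  (1,2):dx=+5,dy=-2->D; (1,3):dx=-1,dy=-6->C; (1,4):dx=+4,dy=-3->D; (1,5):dx=+3,dy=+2->C
  (2,3):dx=-6,dy=-4->C; (2,4):dx=-1,dy=-1->C; (2,5):dx=-2,dy=+4->D; (3,4):dx=+5,dy=+3->C
  (3,5):dx=+4,dy=+8->C; (4,5):dx=-1,dy=+5->D
Step 2: C = 6, D = 4, total pairs = 10.
Step 3: tau = (C - D)/(n(n-1)/2) = (6 - 4)/10 = 0.200000.
Step 4: Exact two-sided p-value (enumerate n! = 120 permutations of y under H0): p = 0.816667.
Step 5: alpha = 0.05. fail to reject H0.

tau_b = 0.2000 (C=6, D=4), p = 0.816667, fail to reject H0.


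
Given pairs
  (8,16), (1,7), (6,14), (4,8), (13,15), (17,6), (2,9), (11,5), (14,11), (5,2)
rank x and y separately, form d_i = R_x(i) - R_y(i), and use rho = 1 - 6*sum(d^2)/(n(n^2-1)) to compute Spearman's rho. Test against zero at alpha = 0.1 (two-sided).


Step 1: Rank x and y separately (midranks; no ties here).
rank(x): 8->6, 1->1, 6->5, 4->3, 13->8, 17->10, 2->2, 11->7, 14->9, 5->4
rank(y): 16->10, 7->4, 14->8, 8->5, 15->9, 6->3, 9->6, 5->2, 11->7, 2->1
Step 2: d_i = R_x(i) - R_y(i); compute d_i^2.
  (6-10)^2=16, (1-4)^2=9, (5-8)^2=9, (3-5)^2=4, (8-9)^2=1, (10-3)^2=49, (2-6)^2=16, (7-2)^2=25, (9-7)^2=4, (4-1)^2=9
sum(d^2) = 142.
Step 3: rho = 1 - 6*142 / (10*(10^2 - 1)) = 1 - 852/990 = 0.139394.
Step 4: Under H0, t = rho * sqrt((n-2)/(1-rho^2)) = 0.3982 ~ t(8).
Step 5: Two-sided p-value from the t-distribution with 8 df = 0.700932.
Step 6: alpha = 0.1. fail to reject H0.

rho = 0.1394, p = 0.700932, fail to reject H0 at alpha = 0.1.


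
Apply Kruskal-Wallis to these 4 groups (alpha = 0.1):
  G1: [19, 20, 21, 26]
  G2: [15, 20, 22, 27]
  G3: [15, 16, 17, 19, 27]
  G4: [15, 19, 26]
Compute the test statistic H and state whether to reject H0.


Step 1: Combine all N = 16 observations and assign midranks.
sorted (value, group, rank): (15,G2,2), (15,G3,2), (15,G4,2), (16,G3,4), (17,G3,5), (19,G1,7), (19,G3,7), (19,G4,7), (20,G1,9.5), (20,G2,9.5), (21,G1,11), (22,G2,12), (26,G1,13.5), (26,G4,13.5), (27,G2,15.5), (27,G3,15.5)
Step 2: Sum ranks within each group.
R_1 = 41 (n_1 = 4)
R_2 = 39 (n_2 = 4)
R_3 = 33.5 (n_3 = 5)
R_4 = 22.5 (n_4 = 3)
Step 3: H = 12/(N(N+1)) * sum(R_i^2/n_i) - 3(N+1)
     = 12/(16*17) * (41^2/4 + 39^2/4 + 33.5^2/5 + 22.5^2/3) - 3*17
     = 0.044118 * 1193.7 - 51
     = 1.663235.
Step 4: Ties present; correction factor C = 1 - 66/(16^3 - 16) = 0.983824. Corrected H = 1.663235 / 0.983824 = 1.690583.
Step 5: Under H0, H ~ chi^2(3); p-value = 0.639029.
Step 6: alpha = 0.1. fail to reject H0.

H = 1.6906, df = 3, p = 0.639029, fail to reject H0.


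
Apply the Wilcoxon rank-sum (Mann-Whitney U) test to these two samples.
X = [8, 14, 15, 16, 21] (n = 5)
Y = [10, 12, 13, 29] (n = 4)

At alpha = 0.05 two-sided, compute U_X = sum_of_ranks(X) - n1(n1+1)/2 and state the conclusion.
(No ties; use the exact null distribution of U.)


Step 1: Combine and sort all 9 observations; assign midranks.
sorted (value, group): (8,X), (10,Y), (12,Y), (13,Y), (14,X), (15,X), (16,X), (21,X), (29,Y)
ranks: 8->1, 10->2, 12->3, 13->4, 14->5, 15->6, 16->7, 21->8, 29->9
Step 2: Rank sum for X: R1 = 1 + 5 + 6 + 7 + 8 = 27.
Step 3: U_X = R1 - n1(n1+1)/2 = 27 - 5*6/2 = 27 - 15 = 12.
       U_Y = n1*n2 - U_X = 20 - 12 = 8.
Step 4: No ties, so the exact null distribution of U (based on enumerating the C(9,5) = 126 equally likely rank assignments) gives the two-sided p-value.
Step 5: p-value = 0.730159; compare to alpha = 0.05. fail to reject H0.

U_X = 12, p = 0.730159, fail to reject H0 at alpha = 0.05.


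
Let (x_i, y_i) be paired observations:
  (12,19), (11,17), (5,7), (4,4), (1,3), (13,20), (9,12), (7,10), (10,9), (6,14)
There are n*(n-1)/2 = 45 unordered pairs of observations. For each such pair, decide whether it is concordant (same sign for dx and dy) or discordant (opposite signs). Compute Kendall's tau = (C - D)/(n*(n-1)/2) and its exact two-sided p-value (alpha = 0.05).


Step 1: Enumerate the 45 unordered pairs (i,j) with i<j and classify each by sign(x_j-x_i) * sign(y_j-y_i).
  (1,2):dx=-1,dy=-2->C; (1,3):dx=-7,dy=-12->C; (1,4):dx=-8,dy=-15->C; (1,5):dx=-11,dy=-16->C
  (1,6):dx=+1,dy=+1->C; (1,7):dx=-3,dy=-7->C; (1,8):dx=-5,dy=-9->C; (1,9):dx=-2,dy=-10->C
  (1,10):dx=-6,dy=-5->C; (2,3):dx=-6,dy=-10->C; (2,4):dx=-7,dy=-13->C; (2,5):dx=-10,dy=-14->C
  (2,6):dx=+2,dy=+3->C; (2,7):dx=-2,dy=-5->C; (2,8):dx=-4,dy=-7->C; (2,9):dx=-1,dy=-8->C
  (2,10):dx=-5,dy=-3->C; (3,4):dx=-1,dy=-3->C; (3,5):dx=-4,dy=-4->C; (3,6):dx=+8,dy=+13->C
  (3,7):dx=+4,dy=+5->C; (3,8):dx=+2,dy=+3->C; (3,9):dx=+5,dy=+2->C; (3,10):dx=+1,dy=+7->C
  (4,5):dx=-3,dy=-1->C; (4,6):dx=+9,dy=+16->C; (4,7):dx=+5,dy=+8->C; (4,8):dx=+3,dy=+6->C
  (4,9):dx=+6,dy=+5->C; (4,10):dx=+2,dy=+10->C; (5,6):dx=+12,dy=+17->C; (5,7):dx=+8,dy=+9->C
  (5,8):dx=+6,dy=+7->C; (5,9):dx=+9,dy=+6->C; (5,10):dx=+5,dy=+11->C; (6,7):dx=-4,dy=-8->C
  (6,8):dx=-6,dy=-10->C; (6,9):dx=-3,dy=-11->C; (6,10):dx=-7,dy=-6->C; (7,8):dx=-2,dy=-2->C
  (7,9):dx=+1,dy=-3->D; (7,10):dx=-3,dy=+2->D; (8,9):dx=+3,dy=-1->D; (8,10):dx=-1,dy=+4->D
  (9,10):dx=-4,dy=+5->D
Step 2: C = 40, D = 5, total pairs = 45.
Step 3: tau = (C - D)/(n(n-1)/2) = (40 - 5)/45 = 0.777778.
Step 4: Exact two-sided p-value (enumerate n! = 3628800 permutations of y under H0): p = 0.000946.
Step 5: alpha = 0.05. reject H0.

tau_b = 0.7778 (C=40, D=5), p = 0.000946, reject H0.


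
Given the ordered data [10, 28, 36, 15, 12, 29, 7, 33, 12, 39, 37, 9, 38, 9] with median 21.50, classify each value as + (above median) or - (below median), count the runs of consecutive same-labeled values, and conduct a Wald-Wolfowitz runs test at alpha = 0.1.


Step 1: Compute median = 21.50; label A = above, B = below.
Labels in order: BAABBABABAABAB  (n_A = 7, n_B = 7)
Step 2: Count runs R = 11.
Step 3: Under H0 (random ordering), E[R] = 2*n_A*n_B/(n_A+n_B) + 1 = 2*7*7/14 + 1 = 8.0000.
        Var[R] = 2*n_A*n_B*(2*n_A*n_B - n_A - n_B) / ((n_A+n_B)^2 * (n_A+n_B-1)) = 8232/2548 = 3.2308.
        SD[R] = 1.7974.
Step 4: Continuity-corrected z = (R - 0.5 - E[R]) / SD[R] = (11 - 0.5 - 8.0000) / 1.7974 = 1.3909.
Step 5: Two-sided p-value via normal approximation = 2*(1 - Phi(|z|)) = 0.164264.
Step 6: alpha = 0.1. fail to reject H0.

R = 11, z = 1.3909, p = 0.164264, fail to reject H0.


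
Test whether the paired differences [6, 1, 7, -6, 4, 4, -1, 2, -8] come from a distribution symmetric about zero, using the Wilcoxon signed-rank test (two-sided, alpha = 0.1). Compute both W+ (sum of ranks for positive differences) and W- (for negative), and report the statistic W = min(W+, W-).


Step 1: Drop any zero differences (none here) and take |d_i|.
|d| = [6, 1, 7, 6, 4, 4, 1, 2, 8]
Step 2: Midrank |d_i| (ties get averaged ranks).
ranks: |6|->6.5, |1|->1.5, |7|->8, |6|->6.5, |4|->4.5, |4|->4.5, |1|->1.5, |2|->3, |8|->9
Step 3: Attach original signs; sum ranks with positive sign and with negative sign.
W+ = 6.5 + 1.5 + 8 + 4.5 + 4.5 + 3 = 28
W- = 6.5 + 1.5 + 9 = 17
(Check: W+ + W- = 45 should equal n(n+1)/2 = 45.)
Step 4: Test statistic W = min(W+, W-) = 17.
Step 5: Ties in |d|, so use the tie-corrected normal approximation.
        E[W] = n(n+1)/4 = 9*10/4 = 22.5.
        Tie groups: |d|=1 (t=2), |d|=4 (t=2), |d|=6 (t=2); sum(t^3 - t) = 18.
        Var[W] = n(n+1)(2n+1)/24 - sum(t^3-t)/48 = 1710/24 - 18/48 = 70.875.
        z = (W - E[W]) / sqrt(Var[W]) = (17 - 22.5) / 8.4187 = -0.6533.
        Two-sided p = 2*Phi(z) = 0.513560.
Step 6: alpha = 0.1. fail to reject H0.

W+ = 28, W- = 17, W = min = 17, p = 0.513560, fail to reject H0.


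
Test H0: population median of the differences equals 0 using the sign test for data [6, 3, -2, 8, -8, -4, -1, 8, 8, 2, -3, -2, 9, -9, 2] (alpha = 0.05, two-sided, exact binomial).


Step 1: Discard zero differences. Original n = 15; n_eff = number of nonzero differences = 15.
Nonzero differences (with sign): +6, +3, -2, +8, -8, -4, -1, +8, +8, +2, -3, -2, +9, -9, +2
Step 2: Count signs: positive = 8, negative = 7.
Step 3: Under H0: P(positive) = 0.5, so the number of positives S ~ Bin(15, 0.5).
Step 4: Two-sided exact p-value = sum of Bin(15,0.5) probabilities at or below the observed probability = 1.000000.
Step 5: alpha = 0.05. fail to reject H0.

n_eff = 15, pos = 8, neg = 7, p = 1.000000, fail to reject H0.


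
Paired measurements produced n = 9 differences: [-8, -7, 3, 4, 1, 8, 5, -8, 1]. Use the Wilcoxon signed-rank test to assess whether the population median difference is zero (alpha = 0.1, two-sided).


Step 1: Drop any zero differences (none here) and take |d_i|.
|d| = [8, 7, 3, 4, 1, 8, 5, 8, 1]
Step 2: Midrank |d_i| (ties get averaged ranks).
ranks: |8|->8, |7|->6, |3|->3, |4|->4, |1|->1.5, |8|->8, |5|->5, |8|->8, |1|->1.5
Step 3: Attach original signs; sum ranks with positive sign and with negative sign.
W+ = 3 + 4 + 1.5 + 8 + 5 + 1.5 = 23
W- = 8 + 6 + 8 = 22
(Check: W+ + W- = 45 should equal n(n+1)/2 = 45.)
Step 4: Test statistic W = min(W+, W-) = 22.
Step 5: Ties in |d|, so use the tie-corrected normal approximation.
        E[W] = n(n+1)/4 = 9*10/4 = 22.5.
        Tie groups: |d|=1 (t=2), |d|=8 (t=3); sum(t^3 - t) = 30.
        Var[W] = n(n+1)(2n+1)/24 - sum(t^3-t)/48 = 1710/24 - 30/48 = 70.625.
        z = (W - E[W]) / sqrt(Var[W]) = (22 - 22.5) / 8.4039 = -0.0595.
        Two-sided p = 2*Phi(z) = 0.952557.
Step 6: alpha = 0.1. fail to reject H0.

W+ = 23, W- = 22, W = min = 22, p = 0.952557, fail to reject H0.


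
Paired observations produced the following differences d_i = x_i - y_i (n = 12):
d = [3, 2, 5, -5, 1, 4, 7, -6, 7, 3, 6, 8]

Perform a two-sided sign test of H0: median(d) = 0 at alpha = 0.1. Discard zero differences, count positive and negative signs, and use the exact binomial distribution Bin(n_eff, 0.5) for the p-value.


Step 1: Discard zero differences. Original n = 12; n_eff = number of nonzero differences = 12.
Nonzero differences (with sign): +3, +2, +5, -5, +1, +4, +7, -6, +7, +3, +6, +8
Step 2: Count signs: positive = 10, negative = 2.
Step 3: Under H0: P(positive) = 0.5, so the number of positives S ~ Bin(12, 0.5).
Step 4: Two-sided exact p-value = sum of Bin(12,0.5) probabilities at or below the observed probability = 0.038574.
Step 5: alpha = 0.1. reject H0.

n_eff = 12, pos = 10, neg = 2, p = 0.038574, reject H0.


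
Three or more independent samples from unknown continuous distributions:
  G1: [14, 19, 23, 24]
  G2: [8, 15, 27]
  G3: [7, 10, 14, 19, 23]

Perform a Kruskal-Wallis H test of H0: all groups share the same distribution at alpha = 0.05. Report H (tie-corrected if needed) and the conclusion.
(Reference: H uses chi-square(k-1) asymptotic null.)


Step 1: Combine all N = 12 observations and assign midranks.
sorted (value, group, rank): (7,G3,1), (8,G2,2), (10,G3,3), (14,G1,4.5), (14,G3,4.5), (15,G2,6), (19,G1,7.5), (19,G3,7.5), (23,G1,9.5), (23,G3,9.5), (24,G1,11), (27,G2,12)
Step 2: Sum ranks within each group.
R_1 = 32.5 (n_1 = 4)
R_2 = 20 (n_2 = 3)
R_3 = 25.5 (n_3 = 5)
Step 3: H = 12/(N(N+1)) * sum(R_i^2/n_i) - 3(N+1)
     = 12/(12*13) * (32.5^2/4 + 20^2/3 + 25.5^2/5) - 3*13
     = 0.076923 * 527.446 - 39
     = 1.572756.
Step 4: Ties present; correction factor C = 1 - 18/(12^3 - 12) = 0.989510. Corrected H = 1.572756 / 0.989510 = 1.589429.
Step 5: Under H0, H ~ chi^2(2); p-value = 0.451710.
Step 6: alpha = 0.05. fail to reject H0.

H = 1.5894, df = 2, p = 0.451710, fail to reject H0.


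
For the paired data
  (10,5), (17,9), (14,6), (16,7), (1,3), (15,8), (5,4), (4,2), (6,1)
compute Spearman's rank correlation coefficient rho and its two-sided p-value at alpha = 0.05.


Step 1: Rank x and y separately (midranks; no ties here).
rank(x): 10->5, 17->9, 14->6, 16->8, 1->1, 15->7, 5->3, 4->2, 6->4
rank(y): 5->5, 9->9, 6->6, 7->7, 3->3, 8->8, 4->4, 2->2, 1->1
Step 2: d_i = R_x(i) - R_y(i); compute d_i^2.
  (5-5)^2=0, (9-9)^2=0, (6-6)^2=0, (8-7)^2=1, (1-3)^2=4, (7-8)^2=1, (3-4)^2=1, (2-2)^2=0, (4-1)^2=9
sum(d^2) = 16.
Step 3: rho = 1 - 6*16 / (9*(9^2 - 1)) = 1 - 96/720 = 0.866667.
Step 4: Under H0, t = rho * sqrt((n-2)/(1-rho^2)) = 4.5962 ~ t(7).
Step 5: Two-sided p-value from the t-distribution with 7 df = 0.002495.
Step 6: alpha = 0.05. reject H0.

rho = 0.8667, p = 0.002495, reject H0 at alpha = 0.05.


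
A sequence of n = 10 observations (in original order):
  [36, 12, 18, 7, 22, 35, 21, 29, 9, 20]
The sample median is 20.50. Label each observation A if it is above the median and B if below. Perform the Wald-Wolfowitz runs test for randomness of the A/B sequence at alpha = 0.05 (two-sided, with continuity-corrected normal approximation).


Step 1: Compute median = 20.50; label A = above, B = below.
Labels in order: ABBBAAAABB  (n_A = 5, n_B = 5)
Step 2: Count runs R = 4.
Step 3: Under H0 (random ordering), E[R] = 2*n_A*n_B/(n_A+n_B) + 1 = 2*5*5/10 + 1 = 6.0000.
        Var[R] = 2*n_A*n_B*(2*n_A*n_B - n_A - n_B) / ((n_A+n_B)^2 * (n_A+n_B-1)) = 2000/900 = 2.2222.
        SD[R] = 1.4907.
Step 4: Continuity-corrected z = (R + 0.5 - E[R]) / SD[R] = (4 + 0.5 - 6.0000) / 1.4907 = -1.0062.
Step 5: Two-sided p-value via normal approximation = 2*(1 - Phi(|z|)) = 0.314305.
Step 6: alpha = 0.05. fail to reject H0.

R = 4, z = -1.0062, p = 0.314305, fail to reject H0.


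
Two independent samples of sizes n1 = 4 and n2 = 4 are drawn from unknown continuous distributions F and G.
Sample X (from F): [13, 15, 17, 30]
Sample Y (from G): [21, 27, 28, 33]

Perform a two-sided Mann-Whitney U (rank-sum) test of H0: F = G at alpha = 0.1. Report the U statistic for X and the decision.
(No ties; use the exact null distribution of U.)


Step 1: Combine and sort all 8 observations; assign midranks.
sorted (value, group): (13,X), (15,X), (17,X), (21,Y), (27,Y), (28,Y), (30,X), (33,Y)
ranks: 13->1, 15->2, 17->3, 21->4, 27->5, 28->6, 30->7, 33->8
Step 2: Rank sum for X: R1 = 1 + 2 + 3 + 7 = 13.
Step 3: U_X = R1 - n1(n1+1)/2 = 13 - 4*5/2 = 13 - 10 = 3.
       U_Y = n1*n2 - U_X = 16 - 3 = 13.
Step 4: No ties, so the exact null distribution of U (based on enumerating the C(8,4) = 70 equally likely rank assignments) gives the two-sided p-value.
Step 5: p-value = 0.200000; compare to alpha = 0.1. fail to reject H0.

U_X = 3, p = 0.200000, fail to reject H0 at alpha = 0.1.


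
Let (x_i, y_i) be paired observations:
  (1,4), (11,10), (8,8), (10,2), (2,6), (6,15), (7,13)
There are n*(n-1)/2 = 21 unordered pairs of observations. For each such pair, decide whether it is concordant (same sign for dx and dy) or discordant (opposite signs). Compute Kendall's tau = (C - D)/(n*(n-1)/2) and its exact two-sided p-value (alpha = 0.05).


Step 1: Enumerate the 21 unordered pairs (i,j) with i<j and classify each by sign(x_j-x_i) * sign(y_j-y_i).
  (1,2):dx=+10,dy=+6->C; (1,3):dx=+7,dy=+4->C; (1,4):dx=+9,dy=-2->D; (1,5):dx=+1,dy=+2->C
  (1,6):dx=+5,dy=+11->C; (1,7):dx=+6,dy=+9->C; (2,3):dx=-3,dy=-2->C; (2,4):dx=-1,dy=-8->C
  (2,5):dx=-9,dy=-4->C; (2,6):dx=-5,dy=+5->D; (2,7):dx=-4,dy=+3->D; (3,4):dx=+2,dy=-6->D
  (3,5):dx=-6,dy=-2->C; (3,6):dx=-2,dy=+7->D; (3,7):dx=-1,dy=+5->D; (4,5):dx=-8,dy=+4->D
  (4,6):dx=-4,dy=+13->D; (4,7):dx=-3,dy=+11->D; (5,6):dx=+4,dy=+9->C; (5,7):dx=+5,dy=+7->C
  (6,7):dx=+1,dy=-2->D
Step 2: C = 11, D = 10, total pairs = 21.
Step 3: tau = (C - D)/(n(n-1)/2) = (11 - 10)/21 = 0.047619.
Step 4: Exact two-sided p-value (enumerate n! = 5040 permutations of y under H0): p = 1.000000.
Step 5: alpha = 0.05. fail to reject H0.

tau_b = 0.0476 (C=11, D=10), p = 1.000000, fail to reject H0.


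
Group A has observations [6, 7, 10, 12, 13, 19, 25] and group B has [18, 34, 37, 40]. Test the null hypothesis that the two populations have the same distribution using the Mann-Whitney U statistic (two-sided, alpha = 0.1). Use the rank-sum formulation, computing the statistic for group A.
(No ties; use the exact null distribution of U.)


Step 1: Combine and sort all 11 observations; assign midranks.
sorted (value, group): (6,X), (7,X), (10,X), (12,X), (13,X), (18,Y), (19,X), (25,X), (34,Y), (37,Y), (40,Y)
ranks: 6->1, 7->2, 10->3, 12->4, 13->5, 18->6, 19->7, 25->8, 34->9, 37->10, 40->11
Step 2: Rank sum for X: R1 = 1 + 2 + 3 + 4 + 5 + 7 + 8 = 30.
Step 3: U_X = R1 - n1(n1+1)/2 = 30 - 7*8/2 = 30 - 28 = 2.
       U_Y = n1*n2 - U_X = 28 - 2 = 26.
Step 4: No ties, so the exact null distribution of U (based on enumerating the C(11,7) = 330 equally likely rank assignments) gives the two-sided p-value.
Step 5: p-value = 0.024242; compare to alpha = 0.1. reject H0.

U_X = 2, p = 0.024242, reject H0 at alpha = 0.1.


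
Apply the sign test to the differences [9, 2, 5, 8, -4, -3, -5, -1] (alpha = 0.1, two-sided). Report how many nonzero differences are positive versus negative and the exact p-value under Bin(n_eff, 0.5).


Step 1: Discard zero differences. Original n = 8; n_eff = number of nonzero differences = 8.
Nonzero differences (with sign): +9, +2, +5, +8, -4, -3, -5, -1
Step 2: Count signs: positive = 4, negative = 4.
Step 3: Under H0: P(positive) = 0.5, so the number of positives S ~ Bin(8, 0.5).
Step 4: Two-sided exact p-value = sum of Bin(8,0.5) probabilities at or below the observed probability = 1.000000.
Step 5: alpha = 0.1. fail to reject H0.

n_eff = 8, pos = 4, neg = 4, p = 1.000000, fail to reject H0.


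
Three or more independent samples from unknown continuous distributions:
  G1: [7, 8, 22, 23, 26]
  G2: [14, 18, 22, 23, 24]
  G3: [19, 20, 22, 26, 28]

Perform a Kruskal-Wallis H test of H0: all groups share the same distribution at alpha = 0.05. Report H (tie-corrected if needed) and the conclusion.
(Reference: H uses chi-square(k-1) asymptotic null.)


Step 1: Combine all N = 15 observations and assign midranks.
sorted (value, group, rank): (7,G1,1), (8,G1,2), (14,G2,3), (18,G2,4), (19,G3,5), (20,G3,6), (22,G1,8), (22,G2,8), (22,G3,8), (23,G1,10.5), (23,G2,10.5), (24,G2,12), (26,G1,13.5), (26,G3,13.5), (28,G3,15)
Step 2: Sum ranks within each group.
R_1 = 35 (n_1 = 5)
R_2 = 37.5 (n_2 = 5)
R_3 = 47.5 (n_3 = 5)
Step 3: H = 12/(N(N+1)) * sum(R_i^2/n_i) - 3(N+1)
     = 12/(15*16) * (35^2/5 + 37.5^2/5 + 47.5^2/5) - 3*16
     = 0.050000 * 977.5 - 48
     = 0.875000.
Step 4: Ties present; correction factor C = 1 - 36/(15^3 - 15) = 0.989286. Corrected H = 0.875000 / 0.989286 = 0.884477.
Step 5: Under H0, H ~ chi^2(2); p-value = 0.642597.
Step 6: alpha = 0.05. fail to reject H0.

H = 0.8845, df = 2, p = 0.642597, fail to reject H0.


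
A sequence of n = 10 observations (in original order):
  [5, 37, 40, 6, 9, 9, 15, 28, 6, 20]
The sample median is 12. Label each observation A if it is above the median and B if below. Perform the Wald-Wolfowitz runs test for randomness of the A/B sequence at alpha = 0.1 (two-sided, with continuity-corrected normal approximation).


Step 1: Compute median = 12; label A = above, B = below.
Labels in order: BAABBBAABA  (n_A = 5, n_B = 5)
Step 2: Count runs R = 6.
Step 3: Under H0 (random ordering), E[R] = 2*n_A*n_B/(n_A+n_B) + 1 = 2*5*5/10 + 1 = 6.0000.
        Var[R] = 2*n_A*n_B*(2*n_A*n_B - n_A - n_B) / ((n_A+n_B)^2 * (n_A+n_B-1)) = 2000/900 = 2.2222.
        SD[R] = 1.4907.
Step 4: R = E[R], so z = 0 with no continuity correction.
Step 5: Two-sided p-value via normal approximation = 2*(1 - Phi(|z|)) = 1.000000.
Step 6: alpha = 0.1. fail to reject H0.

R = 6, z = 0.0000, p = 1.000000, fail to reject H0.
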